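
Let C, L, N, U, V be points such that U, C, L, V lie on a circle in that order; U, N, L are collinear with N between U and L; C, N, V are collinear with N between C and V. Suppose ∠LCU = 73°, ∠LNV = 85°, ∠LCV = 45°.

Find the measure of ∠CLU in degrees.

∠CLU = 40°

1. ∠CNU = 85°  [vertical angles at N]
2. ∠CNL = 95°  [linear pair at N on UL]
3. ∠CLU = 40°  [△CNL]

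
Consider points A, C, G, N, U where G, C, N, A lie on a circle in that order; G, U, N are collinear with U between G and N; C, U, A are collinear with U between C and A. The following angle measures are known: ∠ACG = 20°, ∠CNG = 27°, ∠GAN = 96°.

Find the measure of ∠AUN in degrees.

1. ∠ANG = 20°  [same arc GA]
2. ∠CAG = 27°  [same arc GC]
3. ∠AGN = 64°  [△GNA]
4. ∠AUG = 89°  [△GUA]
5. ∠AUN = 91°  [linear pair at U on GN]

∠AUN = 91°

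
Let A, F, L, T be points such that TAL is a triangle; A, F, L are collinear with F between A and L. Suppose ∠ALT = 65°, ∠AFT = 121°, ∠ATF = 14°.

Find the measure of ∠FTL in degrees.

∠FTL = 56°

1. ∠FLT = 65°  [F on ray LA]
2. ∠LFT = 59°  [linear pair at F on AL]
3. ∠FTL = 56°  [△TFL]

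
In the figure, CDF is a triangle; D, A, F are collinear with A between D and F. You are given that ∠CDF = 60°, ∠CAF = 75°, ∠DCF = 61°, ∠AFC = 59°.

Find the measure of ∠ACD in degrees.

∠ACD = 15°

1. ∠ADC = 60°  [A on ray DF]
2. ∠CAD = 105°  [linear pair at A on DF]
3. ∠ACD = 15°  [△CDA]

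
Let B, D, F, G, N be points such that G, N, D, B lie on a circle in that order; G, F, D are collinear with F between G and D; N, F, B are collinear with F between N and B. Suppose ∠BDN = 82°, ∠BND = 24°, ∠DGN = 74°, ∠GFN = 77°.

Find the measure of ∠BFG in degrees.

∠BFG = 103°

1. ∠BGN = 98°  [cyclic GNDB, opposite ∠G+∠D]
2. ∠BGD = 24°  [same arc DB]
3. ∠BNG = 29°  [△GFN]
4. ∠GBN = 53°  [△GNB]
5. ∠BFG = 103°  [△GFB]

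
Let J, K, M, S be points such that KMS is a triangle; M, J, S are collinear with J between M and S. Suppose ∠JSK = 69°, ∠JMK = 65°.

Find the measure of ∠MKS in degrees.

∠MKS = 46°

1. ∠KSM = 69°  [J on ray SM]
2. ∠KMS = 65°  [J on ray MS]
3. ∠MKS = 46°  [△KMS]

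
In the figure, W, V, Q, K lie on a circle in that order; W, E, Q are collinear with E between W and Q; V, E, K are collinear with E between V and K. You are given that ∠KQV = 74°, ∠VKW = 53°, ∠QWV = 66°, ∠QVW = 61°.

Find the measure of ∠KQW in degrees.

∠KQW = 21°

1. ∠KWV = 106°  [cyclic WVQK, opposite ∠W+∠Q]
2. ∠KVW = 21°  [△WVK]
3. ∠KQW = 21°  [same arc WK]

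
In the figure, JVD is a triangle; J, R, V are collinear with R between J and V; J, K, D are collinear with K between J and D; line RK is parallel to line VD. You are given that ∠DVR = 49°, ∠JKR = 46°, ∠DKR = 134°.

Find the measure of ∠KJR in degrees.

1. ∠DVJ = 49°  [R on ray VJ]
2. ∠JDV = 46°  [RK∥VD, corresponding at K]
3. ∠DJV = 85°  [△JVD]
4. ∠KJR = 85°  [R on JV, K on JD]

∠KJR = 85°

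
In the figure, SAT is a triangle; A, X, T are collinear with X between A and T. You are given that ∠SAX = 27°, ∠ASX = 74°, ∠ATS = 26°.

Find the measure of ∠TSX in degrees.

∠TSX = 53°

1. ∠AXS = 79°  [△SAX]
2. ∠STX = 26°  [X on ray TA]
3. ∠SXT = 101°  [linear pair at X on AT]
4. ∠TSX = 53°  [△SXT]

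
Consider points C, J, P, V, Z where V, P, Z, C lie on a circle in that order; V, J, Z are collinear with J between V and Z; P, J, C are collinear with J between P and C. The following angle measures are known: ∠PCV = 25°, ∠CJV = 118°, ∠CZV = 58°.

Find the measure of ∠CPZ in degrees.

1. ∠PZV = 25°  [same arc VP]
2. ∠PJZ = 118°  [vertical angles at J]
3. ∠CPZ = 37°  [△PJZ]

∠CPZ = 37°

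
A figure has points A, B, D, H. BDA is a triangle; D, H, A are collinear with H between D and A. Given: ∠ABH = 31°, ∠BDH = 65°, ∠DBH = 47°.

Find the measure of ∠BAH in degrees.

∠BAH = 37°

1. ∠BHD = 68°  [△BDH]
2. ∠AHB = 112°  [linear pair at H on DA]
3. ∠BAH = 37°  [△BHA]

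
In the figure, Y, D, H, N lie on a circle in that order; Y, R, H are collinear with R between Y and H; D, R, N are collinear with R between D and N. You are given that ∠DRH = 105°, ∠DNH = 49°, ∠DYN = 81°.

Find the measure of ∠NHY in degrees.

1. ∠NRY = 105°  [vertical angles at R]
2. ∠HRN = 75°  [linear pair at R on YH]
3. ∠NHY = 56°  [△HRN]

∠NHY = 56°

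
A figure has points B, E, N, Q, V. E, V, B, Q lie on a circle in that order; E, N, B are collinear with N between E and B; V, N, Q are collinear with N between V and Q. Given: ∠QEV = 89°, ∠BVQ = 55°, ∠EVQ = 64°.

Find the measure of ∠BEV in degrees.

∠BEV = 34°

1. ∠QBV = 91°  [cyclic EVBQ, opposite ∠E+∠B]
2. ∠BQV = 34°  [△VBQ]
3. ∠BEV = 34°  [same arc VB]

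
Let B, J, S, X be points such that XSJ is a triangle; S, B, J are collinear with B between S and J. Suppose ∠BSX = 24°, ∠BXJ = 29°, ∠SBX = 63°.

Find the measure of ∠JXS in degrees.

1. ∠JSX = 24°  [B on ray SJ]
2. ∠JBX = 117°  [linear pair at B on SJ]
3. ∠BJX = 34°  [△XBJ]
4. ∠SJX = 34°  [B on ray JS]
5. ∠JXS = 122°  [△XSJ]

∠JXS = 122°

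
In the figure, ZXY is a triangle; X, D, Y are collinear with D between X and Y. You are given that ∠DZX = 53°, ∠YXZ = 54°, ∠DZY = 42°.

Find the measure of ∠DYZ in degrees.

∠DYZ = 31°

1. ∠DXZ = 54°  [D on ray XY]
2. ∠XDZ = 73°  [△ZXD]
3. ∠YDZ = 107°  [linear pair at D on XY]
4. ∠DYZ = 31°  [△ZDY]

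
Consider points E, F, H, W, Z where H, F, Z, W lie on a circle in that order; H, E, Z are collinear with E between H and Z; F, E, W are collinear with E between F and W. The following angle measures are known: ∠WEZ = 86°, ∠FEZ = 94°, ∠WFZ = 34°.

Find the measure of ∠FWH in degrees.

∠FWH = 52°

1. ∠HEW = 94°  [linear pair at E on HZ]
2. ∠WHZ = 34°  [same arc ZW]
3. ∠FWH = 52°  [△HEW]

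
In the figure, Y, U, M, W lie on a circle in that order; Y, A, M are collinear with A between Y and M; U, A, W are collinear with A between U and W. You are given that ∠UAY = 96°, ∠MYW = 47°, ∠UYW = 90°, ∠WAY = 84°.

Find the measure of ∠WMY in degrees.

∠WMY = 41°

1. ∠UWY = 49°  [△YAW]
2. ∠WUY = 41°  [△YUW]
3. ∠WMY = 41°  [same arc YW]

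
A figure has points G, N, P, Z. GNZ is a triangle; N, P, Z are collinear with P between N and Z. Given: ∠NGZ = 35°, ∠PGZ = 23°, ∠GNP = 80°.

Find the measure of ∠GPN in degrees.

1. ∠GNZ = 80°  [P on ray NZ]
2. ∠GZN = 65°  [△GNZ]
3. ∠GZP = 65°  [P on ray ZN]
4. ∠GPZ = 92°  [△GPZ]
5. ∠GPN = 88°  [linear pair at P on NZ]

∠GPN = 88°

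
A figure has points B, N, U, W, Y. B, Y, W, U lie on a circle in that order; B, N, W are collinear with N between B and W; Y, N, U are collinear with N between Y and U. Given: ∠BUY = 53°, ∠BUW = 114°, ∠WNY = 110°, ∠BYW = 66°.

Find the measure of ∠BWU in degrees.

∠BWU = 49°

1. ∠BWY = 53°  [same arc BY]
2. ∠BNU = 110°  [vertical angles at N]
3. ∠WBY = 61°  [△BYW]
4. ∠UNW = 70°  [linear pair at N on BW]
5. ∠WUY = 61°  [same arc YW]
6. ∠BWU = 49°  [△WNU]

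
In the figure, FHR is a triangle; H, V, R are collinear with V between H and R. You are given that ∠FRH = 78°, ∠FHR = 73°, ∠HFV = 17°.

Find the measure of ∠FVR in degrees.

∠FVR = 90°

1. ∠FHV = 73°  [V on ray HR]
2. ∠FVH = 90°  [△FHV]
3. ∠FVR = 90°  [linear pair at V on HR]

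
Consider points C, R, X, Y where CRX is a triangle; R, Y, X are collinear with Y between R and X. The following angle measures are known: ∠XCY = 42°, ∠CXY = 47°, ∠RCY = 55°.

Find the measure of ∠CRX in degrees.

∠CRX = 36°

1. ∠CYX = 91°  [△CYX]
2. ∠CYR = 89°  [linear pair at Y on RX]
3. ∠CRY = 36°  [△CRY]
4. ∠CRX = 36°  [Y on ray RX]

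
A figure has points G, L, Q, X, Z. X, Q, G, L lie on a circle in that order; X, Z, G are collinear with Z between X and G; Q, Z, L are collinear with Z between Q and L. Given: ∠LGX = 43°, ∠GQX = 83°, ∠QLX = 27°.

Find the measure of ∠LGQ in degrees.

∠LGQ = 70°

1. ∠LQX = 43°  [same arc XL]
2. ∠LXQ = 110°  [△XQL]
3. ∠LGQ = 70°  [cyclic XQGL, opposite ∠X+∠G]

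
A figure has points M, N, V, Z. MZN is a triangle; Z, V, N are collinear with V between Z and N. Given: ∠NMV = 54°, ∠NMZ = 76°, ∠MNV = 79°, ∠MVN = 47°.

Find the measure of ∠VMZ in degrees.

∠VMZ = 22°

1. ∠MNZ = 79°  [V on ray NZ]
2. ∠MVZ = 133°  [linear pair at V on ZN]
3. ∠MZN = 25°  [△MZN]
4. ∠MZV = 25°  [V on ray ZN]
5. ∠VMZ = 22°  [△MZV]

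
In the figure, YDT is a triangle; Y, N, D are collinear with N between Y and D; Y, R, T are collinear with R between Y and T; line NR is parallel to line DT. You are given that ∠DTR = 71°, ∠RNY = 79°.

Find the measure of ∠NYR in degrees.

1. ∠DTY = 71°  [R on ray TY]
2. ∠TDY = 79°  [NR∥DT, corresponding at N]
3. ∠DYT = 30°  [△YDT]
4. ∠NYR = 30°  [N on YD, R on YT]

∠NYR = 30°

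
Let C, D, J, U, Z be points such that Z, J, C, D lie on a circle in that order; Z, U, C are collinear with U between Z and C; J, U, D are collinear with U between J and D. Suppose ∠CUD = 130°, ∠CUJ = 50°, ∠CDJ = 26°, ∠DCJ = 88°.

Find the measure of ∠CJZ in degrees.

1. ∠CZJ = 26°  [same arc JC]
2. ∠CJD = 66°  [△JCD]
3. ∠JCZ = 64°  [△JUC]
4. ∠CJZ = 90°  [△ZJC]

∠CJZ = 90°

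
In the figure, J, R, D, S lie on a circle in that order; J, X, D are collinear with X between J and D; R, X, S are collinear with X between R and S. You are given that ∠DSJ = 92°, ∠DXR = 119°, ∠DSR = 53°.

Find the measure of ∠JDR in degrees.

∠JDR = 39°

1. ∠DRJ = 88°  [cyclic JRDS, opposite ∠R+∠S]
2. ∠DJR = 53°  [same arc RD]
3. ∠JDR = 39°  [△JRD]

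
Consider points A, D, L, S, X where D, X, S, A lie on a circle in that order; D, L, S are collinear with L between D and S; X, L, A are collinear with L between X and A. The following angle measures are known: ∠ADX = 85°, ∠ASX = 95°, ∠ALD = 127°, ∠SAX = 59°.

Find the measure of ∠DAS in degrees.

1. ∠AXS = 26°  [△XSA]
2. ∠ALS = 53°  [linear pair at L on DS]
3. ∠ASD = 68°  [△SLA]
4. ∠ADS = 26°  [same arc SA]
5. ∠DAS = 86°  [△DSA]

∠DAS = 86°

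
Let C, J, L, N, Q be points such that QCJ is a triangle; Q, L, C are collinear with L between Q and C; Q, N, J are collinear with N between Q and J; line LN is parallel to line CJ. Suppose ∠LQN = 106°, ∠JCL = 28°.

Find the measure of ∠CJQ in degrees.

∠CJQ = 46°

1. ∠CQJ = 106°  [L on QC, N on QJ]
2. ∠JCQ = 28°  [L on ray CQ]
3. ∠CJQ = 46°  [△QCJ]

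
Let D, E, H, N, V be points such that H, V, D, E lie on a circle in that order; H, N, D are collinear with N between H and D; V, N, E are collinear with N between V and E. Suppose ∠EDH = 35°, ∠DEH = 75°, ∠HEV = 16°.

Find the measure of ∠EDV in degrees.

1. ∠EVH = 35°  [same arc HE]
2. ∠EHV = 129°  [△HVE]
3. ∠EDV = 51°  [cyclic HVDE, opposite ∠H+∠D]

∠EDV = 51°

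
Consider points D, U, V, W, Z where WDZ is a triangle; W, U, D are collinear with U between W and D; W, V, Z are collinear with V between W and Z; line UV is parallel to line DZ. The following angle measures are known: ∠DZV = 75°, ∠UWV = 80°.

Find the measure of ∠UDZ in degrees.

1. ∠DZW = 75°  [V on ray ZW]
2. ∠DWZ = 80°  [U on WD, V on WZ]
3. ∠WDZ = 25°  [△WDZ]
4. ∠UDZ = 25°  [U on ray DW]

∠UDZ = 25°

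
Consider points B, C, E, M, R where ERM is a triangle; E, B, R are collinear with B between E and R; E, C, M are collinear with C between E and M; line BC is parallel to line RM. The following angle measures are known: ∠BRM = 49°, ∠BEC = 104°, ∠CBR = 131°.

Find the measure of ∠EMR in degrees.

1. ∠ERM = 49°  [B on ray RE]
2. ∠MER = 104°  [B on ER, C on EM]
3. ∠EMR = 27°  [△ERM]

∠EMR = 27°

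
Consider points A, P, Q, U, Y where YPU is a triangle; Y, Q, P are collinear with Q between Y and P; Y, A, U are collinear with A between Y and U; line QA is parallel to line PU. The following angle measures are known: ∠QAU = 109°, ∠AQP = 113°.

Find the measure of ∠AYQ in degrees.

1. ∠QAY = 71°  [linear pair at A on YU]
2. ∠AQY = 67°  [linear pair at Q on YP]
3. ∠AYQ = 42°  [△YQA]

∠AYQ = 42°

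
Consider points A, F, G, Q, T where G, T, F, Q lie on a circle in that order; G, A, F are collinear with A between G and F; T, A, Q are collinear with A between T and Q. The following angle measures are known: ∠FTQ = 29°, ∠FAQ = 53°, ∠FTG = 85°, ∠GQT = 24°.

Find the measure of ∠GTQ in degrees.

∠GTQ = 56°

1. ∠FGQ = 29°  [same arc FQ]
2. ∠FQG = 95°  [cyclic GTFQ, opposite ∠T+∠Q]
3. ∠GFQ = 56°  [△GFQ]
4. ∠GTQ = 56°  [same arc GQ]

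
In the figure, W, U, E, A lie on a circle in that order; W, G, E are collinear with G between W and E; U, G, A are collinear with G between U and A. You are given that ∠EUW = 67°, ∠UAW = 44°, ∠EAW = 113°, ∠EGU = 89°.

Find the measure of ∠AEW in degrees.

∠AEW = 20°

1. ∠UEW = 44°  [same arc WU]
2. ∠AGW = 89°  [vertical angles at G]
3. ∠EWU = 69°  [△WUE]
4. ∠AGE = 91°  [linear pair at G on WE]
5. ∠EAU = 69°  [same arc UE]
6. ∠AEW = 20°  [△EGA]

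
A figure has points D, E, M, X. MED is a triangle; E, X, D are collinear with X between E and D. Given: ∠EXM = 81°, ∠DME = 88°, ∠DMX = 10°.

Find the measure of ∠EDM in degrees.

1. ∠DXM = 99°  [linear pair at X on ED]
2. ∠MDX = 71°  [△MXD]
3. ∠EDM = 71°  [X on ray DE]

∠EDM = 71°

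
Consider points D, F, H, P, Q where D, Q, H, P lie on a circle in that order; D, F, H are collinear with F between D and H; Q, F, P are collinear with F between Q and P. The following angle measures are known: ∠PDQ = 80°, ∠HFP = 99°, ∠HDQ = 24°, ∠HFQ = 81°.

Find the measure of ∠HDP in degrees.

1. ∠PHQ = 100°  [cyclic DQHP, opposite ∠D+∠H]
2. ∠HPQ = 24°  [same arc QH]
3. ∠HQP = 56°  [△QHP]
4. ∠HDP = 56°  [same arc HP]

∠HDP = 56°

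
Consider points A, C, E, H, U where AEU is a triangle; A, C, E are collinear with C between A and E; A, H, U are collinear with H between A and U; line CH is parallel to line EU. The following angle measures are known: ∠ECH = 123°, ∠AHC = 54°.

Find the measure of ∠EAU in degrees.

∠EAU = 69°

1. ∠ACH = 57°  [linear pair at C on AE]
2. ∠CAH = 69°  [△ACH]
3. ∠EAU = 69°  [C on AE, H on AU]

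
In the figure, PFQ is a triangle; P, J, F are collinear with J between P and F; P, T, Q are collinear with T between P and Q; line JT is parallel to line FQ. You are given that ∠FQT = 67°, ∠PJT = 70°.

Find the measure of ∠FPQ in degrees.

∠FPQ = 43°

1. ∠FQP = 67°  [T on ray QP]
2. ∠PFQ = 70°  [JT∥FQ, corresponding at J]
3. ∠FPQ = 43°  [△PFQ]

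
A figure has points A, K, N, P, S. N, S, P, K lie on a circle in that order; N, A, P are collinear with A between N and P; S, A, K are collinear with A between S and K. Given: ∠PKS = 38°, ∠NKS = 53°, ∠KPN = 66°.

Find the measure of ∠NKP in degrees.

∠NKP = 91°

1. ∠PNS = 38°  [same arc SP]
2. ∠NPS = 53°  [same arc NS]
3. ∠NSP = 89°  [△NSP]
4. ∠NKP = 91°  [cyclic NSPK, opposite ∠S+∠K]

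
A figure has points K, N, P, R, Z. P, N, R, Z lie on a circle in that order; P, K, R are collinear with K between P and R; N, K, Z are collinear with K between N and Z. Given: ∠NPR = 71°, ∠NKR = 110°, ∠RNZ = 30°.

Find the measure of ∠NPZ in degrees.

∠NPZ = 101°

1. ∠NZR = 71°  [same arc NR]
2. ∠NRZ = 79°  [△NRZ]
3. ∠NPZ = 101°  [cyclic PNRZ, opposite ∠P+∠R]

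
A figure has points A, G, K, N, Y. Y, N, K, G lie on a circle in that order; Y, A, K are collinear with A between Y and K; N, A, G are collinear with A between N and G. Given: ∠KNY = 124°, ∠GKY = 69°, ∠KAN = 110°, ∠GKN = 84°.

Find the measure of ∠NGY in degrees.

∠NGY = 15°

1. ∠GNY = 69°  [same arc YG]
2. ∠GYN = 96°  [cyclic YNKG, opposite ∠Y+∠K]
3. ∠NGY = 15°  [△YNG]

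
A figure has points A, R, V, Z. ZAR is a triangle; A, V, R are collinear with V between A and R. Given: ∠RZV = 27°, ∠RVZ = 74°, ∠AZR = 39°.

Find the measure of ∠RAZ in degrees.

∠RAZ = 62°

1. ∠VRZ = 79°  [△ZVR]
2. ∠ARZ = 79°  [V on ray RA]
3. ∠RAZ = 62°  [△ZAR]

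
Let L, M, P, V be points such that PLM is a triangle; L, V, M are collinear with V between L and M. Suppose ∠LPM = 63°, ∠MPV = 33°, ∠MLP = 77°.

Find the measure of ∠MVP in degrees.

∠MVP = 107°

1. ∠LMP = 40°  [△PLM]
2. ∠PMV = 40°  [V on ray ML]
3. ∠MVP = 107°  [△PVM]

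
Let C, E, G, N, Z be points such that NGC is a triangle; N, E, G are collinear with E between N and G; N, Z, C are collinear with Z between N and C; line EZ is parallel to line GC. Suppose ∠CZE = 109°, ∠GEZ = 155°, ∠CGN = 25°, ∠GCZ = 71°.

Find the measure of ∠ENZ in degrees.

∠ENZ = 84°

1. ∠EZN = 71°  [linear pair at Z on NC]
2. ∠NEZ = 25°  [linear pair at E on NG]
3. ∠ENZ = 84°  [△NEZ]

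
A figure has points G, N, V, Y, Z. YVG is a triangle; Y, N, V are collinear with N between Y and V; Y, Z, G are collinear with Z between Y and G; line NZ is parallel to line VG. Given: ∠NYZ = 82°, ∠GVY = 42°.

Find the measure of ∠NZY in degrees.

∠NZY = 56°

1. ∠GYV = 82°  [N on YV, Z on YG]
2. ∠VGY = 56°  [△YVG]
3. ∠NZY = 56°  [NZ∥VG, corresponding at Z]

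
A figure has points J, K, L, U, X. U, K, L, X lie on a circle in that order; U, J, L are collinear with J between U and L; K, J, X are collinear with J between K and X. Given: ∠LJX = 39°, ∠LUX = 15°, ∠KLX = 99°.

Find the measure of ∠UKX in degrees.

∠UKX = 75°

1. ∠UJX = 141°  [linear pair at J on UL]
2. ∠KXU = 24°  [△UJX]
3. ∠KUX = 81°  [cyclic UKLX, opposite ∠U+∠L]
4. ∠UKX = 75°  [△UKX]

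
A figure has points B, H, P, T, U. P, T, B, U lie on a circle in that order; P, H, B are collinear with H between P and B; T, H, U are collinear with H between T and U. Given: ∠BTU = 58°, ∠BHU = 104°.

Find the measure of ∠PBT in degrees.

1. ∠BPU = 58°  [same arc BU]
2. ∠PHU = 76°  [linear pair at H on PB]
3. ∠PUT = 46°  [△PHU]
4. ∠PBT = 46°  [same arc PT]

∠PBT = 46°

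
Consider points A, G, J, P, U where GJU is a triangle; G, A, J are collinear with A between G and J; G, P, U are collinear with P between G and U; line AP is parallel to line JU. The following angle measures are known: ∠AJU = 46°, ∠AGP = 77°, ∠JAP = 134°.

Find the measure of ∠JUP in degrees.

1. ∠GJU = 46°  [A on ray JG]
2. ∠JGU = 77°  [A on GJ, P on GU]
3. ∠GUJ = 57°  [△GJU]
4. ∠JUP = 57°  [P on ray UG]

∠JUP = 57°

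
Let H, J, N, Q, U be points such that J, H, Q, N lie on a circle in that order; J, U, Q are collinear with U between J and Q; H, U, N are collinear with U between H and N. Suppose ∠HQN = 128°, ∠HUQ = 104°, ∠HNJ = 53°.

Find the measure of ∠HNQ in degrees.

∠HNQ = 29°

1. ∠HJN = 52°  [cyclic JHQN, opposite ∠J+∠Q]
2. ∠JUN = 104°  [vertical angles at U]
3. ∠JHN = 75°  [△JHN]
4. ∠NUQ = 76°  [linear pair at U on JQ]
5. ∠JQN = 75°  [same arc JN]
6. ∠HNQ = 29°  [△QUN]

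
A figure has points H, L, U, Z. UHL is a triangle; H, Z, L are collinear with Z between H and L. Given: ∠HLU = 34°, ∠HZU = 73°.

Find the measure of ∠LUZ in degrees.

∠LUZ = 39°

1. ∠ULZ = 34°  [Z on ray LH]
2. ∠LZU = 107°  [linear pair at Z on HL]
3. ∠LUZ = 39°  [△UZL]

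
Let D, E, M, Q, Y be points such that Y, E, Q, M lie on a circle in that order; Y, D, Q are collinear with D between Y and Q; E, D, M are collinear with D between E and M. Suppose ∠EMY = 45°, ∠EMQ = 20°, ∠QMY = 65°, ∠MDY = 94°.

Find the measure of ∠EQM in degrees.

1. ∠EQY = 45°  [same arc YE]
2. ∠EDQ = 94°  [vertical angles at D]
3. ∠MEQ = 41°  [△EDQ]
4. ∠EQM = 119°  [△EQM]

∠EQM = 119°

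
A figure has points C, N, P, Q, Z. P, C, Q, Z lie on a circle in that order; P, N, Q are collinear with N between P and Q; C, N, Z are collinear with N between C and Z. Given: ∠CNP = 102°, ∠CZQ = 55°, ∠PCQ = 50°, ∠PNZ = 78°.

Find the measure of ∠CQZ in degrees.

∠CQZ = 98°

1. ∠CNQ = 78°  [linear pair at N on PQ]
2. ∠CPQ = 55°  [same arc CQ]
3. ∠CQP = 75°  [△PCQ]
4. ∠QCZ = 27°  [△CNQ]
5. ∠CQZ = 98°  [△CQZ]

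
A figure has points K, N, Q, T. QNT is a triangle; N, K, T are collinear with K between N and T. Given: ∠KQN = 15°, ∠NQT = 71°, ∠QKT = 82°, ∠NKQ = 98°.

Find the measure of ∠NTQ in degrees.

∠NTQ = 42°

1. ∠KNQ = 67°  [△QNK]
2. ∠QNT = 67°  [K on ray NT]
3. ∠NTQ = 42°  [△QNT]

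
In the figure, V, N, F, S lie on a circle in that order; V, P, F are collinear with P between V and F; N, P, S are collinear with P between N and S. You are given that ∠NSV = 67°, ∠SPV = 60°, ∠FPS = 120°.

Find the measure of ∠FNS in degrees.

∠FNS = 53°

1. ∠NFV = 67°  [same arc VN]
2. ∠FPN = 60°  [vertical angles at P]
3. ∠FNS = 53°  [△NPF]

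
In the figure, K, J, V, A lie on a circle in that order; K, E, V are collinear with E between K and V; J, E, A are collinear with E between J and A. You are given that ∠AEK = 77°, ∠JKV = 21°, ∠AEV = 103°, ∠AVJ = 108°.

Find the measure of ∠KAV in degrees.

∠KAV = 73°

1. ∠JAV = 21°  [same arc JV]
2. ∠AVK = 56°  [△VEA]
3. ∠AJV = 51°  [△JVA]
4. ∠AKV = 51°  [same arc VA]
5. ∠KAV = 73°  [△KVA]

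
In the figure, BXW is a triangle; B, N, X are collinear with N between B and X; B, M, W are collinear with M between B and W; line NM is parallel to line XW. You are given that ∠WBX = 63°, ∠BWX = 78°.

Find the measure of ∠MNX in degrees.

∠MNX = 141°

1. ∠BXW = 39°  [△BXW]
2. ∠BNM = 39°  [NM∥XW, corresponding at N]
3. ∠MNX = 141°  [linear pair at N on BX]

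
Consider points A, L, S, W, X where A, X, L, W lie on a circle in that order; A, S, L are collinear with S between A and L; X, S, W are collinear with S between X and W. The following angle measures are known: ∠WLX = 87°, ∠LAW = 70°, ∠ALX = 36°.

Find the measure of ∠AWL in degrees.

1. ∠WAX = 93°  [cyclic AXLW, opposite ∠A+∠L]
2. ∠AWX = 36°  [same arc AX]
3. ∠AXW = 51°  [△AXW]
4. ∠ALW = 51°  [same arc AW]
5. ∠AWL = 59°  [△ALW]

∠AWL = 59°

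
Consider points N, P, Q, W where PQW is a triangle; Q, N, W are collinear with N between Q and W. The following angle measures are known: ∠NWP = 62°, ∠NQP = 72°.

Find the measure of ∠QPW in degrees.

1. ∠PWQ = 62°  [N on ray WQ]
2. ∠PQW = 72°  [N on ray QW]
3. ∠QPW = 46°  [△PQW]

∠QPW = 46°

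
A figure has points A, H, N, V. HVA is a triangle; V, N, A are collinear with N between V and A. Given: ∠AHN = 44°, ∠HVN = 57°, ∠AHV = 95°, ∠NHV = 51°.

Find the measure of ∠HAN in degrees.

1. ∠AVH = 57°  [N on ray VA]
2. ∠HAV = 28°  [△HVA]
3. ∠HAN = 28°  [N on ray AV]

∠HAN = 28°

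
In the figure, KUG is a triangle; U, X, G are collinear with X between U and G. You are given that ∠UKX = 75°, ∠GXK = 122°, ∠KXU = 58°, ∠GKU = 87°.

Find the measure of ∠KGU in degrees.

1. ∠KUX = 47°  [△KUX]
2. ∠GUK = 47°  [X on ray UG]
3. ∠KGU = 46°  [△KUG]

∠KGU = 46°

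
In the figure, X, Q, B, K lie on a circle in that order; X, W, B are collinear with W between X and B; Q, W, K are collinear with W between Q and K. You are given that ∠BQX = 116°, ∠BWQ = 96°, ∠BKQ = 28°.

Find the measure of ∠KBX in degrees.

∠KBX = 68°

1. ∠KWX = 96°  [vertical angles at W]
2. ∠BWK = 84°  [linear pair at W on XB]
3. ∠KBX = 68°  [△BWK]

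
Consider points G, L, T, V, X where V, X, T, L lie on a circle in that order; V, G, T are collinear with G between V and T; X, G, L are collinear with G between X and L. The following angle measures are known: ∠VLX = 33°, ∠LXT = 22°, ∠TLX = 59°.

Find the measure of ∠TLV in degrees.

1. ∠VTX = 33°  [same arc VX]
2. ∠TVX = 59°  [same arc XT]
3. ∠TXV = 88°  [△VXT]
4. ∠TLV = 92°  [cyclic VXTL, opposite ∠X+∠L]

∠TLV = 92°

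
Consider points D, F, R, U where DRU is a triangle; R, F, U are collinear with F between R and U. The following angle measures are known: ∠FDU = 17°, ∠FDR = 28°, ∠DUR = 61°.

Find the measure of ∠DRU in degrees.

1. ∠DUF = 61°  [F on ray UR]
2. ∠DFU = 102°  [△DFU]
3. ∠DFR = 78°  [linear pair at F on RU]
4. ∠DRF = 74°  [△DRF]
5. ∠DRU = 74°  [F on ray RU]

∠DRU = 74°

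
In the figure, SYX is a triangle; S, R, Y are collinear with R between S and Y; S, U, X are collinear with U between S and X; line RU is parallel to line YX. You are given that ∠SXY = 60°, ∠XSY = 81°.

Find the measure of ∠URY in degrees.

1. ∠SYX = 39°  [△SYX]
2. ∠SRU = 39°  [RU∥YX, corresponding at R]
3. ∠URY = 141°  [linear pair at R on SY]

∠URY = 141°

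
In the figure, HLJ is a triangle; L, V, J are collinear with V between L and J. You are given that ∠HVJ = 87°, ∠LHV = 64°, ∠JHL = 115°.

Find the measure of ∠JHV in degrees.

1. ∠HVL = 93°  [linear pair at V on LJ]
2. ∠HLV = 23°  [△HLV]
3. ∠HLJ = 23°  [V on ray LJ]
4. ∠HJL = 42°  [△HLJ]
5. ∠HJV = 42°  [V on ray JL]
6. ∠JHV = 51°  [△HVJ]

∠JHV = 51°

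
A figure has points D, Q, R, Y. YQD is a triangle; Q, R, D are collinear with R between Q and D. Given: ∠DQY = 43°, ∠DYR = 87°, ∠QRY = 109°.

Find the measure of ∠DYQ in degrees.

1. ∠DRY = 71°  [linear pair at R on QD]
2. ∠RDY = 22°  [△YRD]
3. ∠QDY = 22°  [R on ray DQ]
4. ∠DYQ = 115°  [△YQD]

∠DYQ = 115°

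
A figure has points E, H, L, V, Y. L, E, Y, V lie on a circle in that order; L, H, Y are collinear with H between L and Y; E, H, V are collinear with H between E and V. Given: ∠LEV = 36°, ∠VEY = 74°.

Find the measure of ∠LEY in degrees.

1. ∠LYV = 36°  [same arc LV]
2. ∠VLY = 74°  [same arc YV]
3. ∠LVY = 70°  [△LYV]
4. ∠LEY = 110°  [cyclic LEYV, opposite ∠E+∠V]

∠LEY = 110°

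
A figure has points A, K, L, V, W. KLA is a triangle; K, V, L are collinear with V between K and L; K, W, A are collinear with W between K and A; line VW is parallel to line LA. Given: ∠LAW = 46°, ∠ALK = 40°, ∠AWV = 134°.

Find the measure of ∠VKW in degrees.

1. ∠KAL = 46°  [W on ray AK]
2. ∠AKL = 94°  [△KLA]
3. ∠VKW = 94°  [V on KL, W on KA]

∠VKW = 94°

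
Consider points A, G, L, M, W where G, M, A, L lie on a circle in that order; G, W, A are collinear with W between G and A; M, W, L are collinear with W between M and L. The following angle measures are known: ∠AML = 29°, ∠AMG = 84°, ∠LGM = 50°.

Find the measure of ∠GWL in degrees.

1. ∠AGL = 29°  [same arc AL]
2. ∠ALG = 96°  [cyclic GMAL, opposite ∠M+∠L]
3. ∠LAM = 130°  [cyclic GMAL, opposite ∠G+∠A]
4. ∠GAL = 55°  [△GAL]
5. ∠ALM = 21°  [△MAL]
6. ∠AWL = 104°  [△AWL]
7. ∠GWL = 76°  [linear pair at W on GA]

∠GWL = 76°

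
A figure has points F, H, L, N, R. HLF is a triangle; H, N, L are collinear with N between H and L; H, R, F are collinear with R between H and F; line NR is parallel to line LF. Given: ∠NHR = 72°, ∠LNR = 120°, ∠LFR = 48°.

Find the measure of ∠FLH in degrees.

∠FLH = 60°

1. ∠FHL = 72°  [N on HL, R on HF]
2. ∠HFL = 48°  [R on ray FH]
3. ∠FLH = 60°  [△HLF]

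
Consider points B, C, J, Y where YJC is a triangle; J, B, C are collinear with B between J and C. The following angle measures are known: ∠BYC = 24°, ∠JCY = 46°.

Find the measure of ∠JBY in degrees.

∠JBY = 70°

1. ∠BCY = 46°  [B on ray CJ]
2. ∠CBY = 110°  [△YBC]
3. ∠JBY = 70°  [linear pair at B on JC]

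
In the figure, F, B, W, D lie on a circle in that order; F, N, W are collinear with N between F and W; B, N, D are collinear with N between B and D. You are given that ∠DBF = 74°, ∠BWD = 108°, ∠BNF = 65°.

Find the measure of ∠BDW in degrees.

∠BDW = 41°

1. ∠DWF = 74°  [same arc FD]
2. ∠DNW = 65°  [vertical angles at N]
3. ∠BDW = 41°  [△WND]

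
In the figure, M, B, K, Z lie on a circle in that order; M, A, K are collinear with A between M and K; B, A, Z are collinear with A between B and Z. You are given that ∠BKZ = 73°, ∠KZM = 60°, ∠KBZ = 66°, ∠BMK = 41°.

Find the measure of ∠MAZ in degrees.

1. ∠KBM = 120°  [cyclic MBKZ, opposite ∠B+∠Z]
2. ∠KMZ = 66°  [same arc KZ]
3. ∠BKM = 19°  [△MBK]
4. ∠BZM = 19°  [same arc MB]
5. ∠MAZ = 95°  [△MAZ]

∠MAZ = 95°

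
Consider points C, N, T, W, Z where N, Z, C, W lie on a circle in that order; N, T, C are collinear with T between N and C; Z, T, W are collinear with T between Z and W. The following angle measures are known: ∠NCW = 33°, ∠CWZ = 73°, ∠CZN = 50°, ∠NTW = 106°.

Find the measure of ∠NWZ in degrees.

∠NWZ = 57°

1. ∠CNZ = 73°  [same arc ZC]
2. ∠NCZ = 57°  [△NZC]
3. ∠NWZ = 57°  [same arc NZ]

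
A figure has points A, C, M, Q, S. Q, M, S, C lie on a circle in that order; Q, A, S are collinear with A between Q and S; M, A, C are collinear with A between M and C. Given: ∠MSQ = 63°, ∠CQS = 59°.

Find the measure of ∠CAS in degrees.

∠CAS = 122°

1. ∠MCQ = 63°  [same arc QM]
2. ∠CAQ = 58°  [△QAC]
3. ∠CAS = 122°  [linear pair at A on QS]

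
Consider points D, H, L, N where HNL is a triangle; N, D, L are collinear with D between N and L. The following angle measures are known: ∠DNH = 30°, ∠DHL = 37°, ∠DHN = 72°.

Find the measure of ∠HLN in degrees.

1. ∠HDN = 78°  [△HND]
2. ∠HDL = 102°  [linear pair at D on NL]
3. ∠DLH = 41°  [△HDL]
4. ∠HLN = 41°  [D on ray LN]

∠HLN = 41°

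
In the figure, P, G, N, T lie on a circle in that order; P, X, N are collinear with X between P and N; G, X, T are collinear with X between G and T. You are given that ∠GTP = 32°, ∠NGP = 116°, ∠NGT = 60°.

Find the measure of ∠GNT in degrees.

1. ∠GNP = 32°  [same arc PG]
2. ∠GPN = 32°  [△PGN]
3. ∠GTN = 32°  [same arc GN]
4. ∠GNT = 88°  [△GNT]

∠GNT = 88°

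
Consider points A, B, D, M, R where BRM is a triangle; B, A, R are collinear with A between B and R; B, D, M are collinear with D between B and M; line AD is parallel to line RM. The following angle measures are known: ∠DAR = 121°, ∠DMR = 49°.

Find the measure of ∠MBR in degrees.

1. ∠BAD = 59°  [linear pair at A on BR]
2. ∠BMR = 49°  [D on ray MB]
3. ∠BRM = 59°  [AD∥RM, corresponding at A]
4. ∠MBR = 72°  [△BRM]

∠MBR = 72°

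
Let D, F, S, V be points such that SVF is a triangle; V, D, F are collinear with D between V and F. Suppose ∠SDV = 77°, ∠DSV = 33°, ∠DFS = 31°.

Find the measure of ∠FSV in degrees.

1. ∠DVS = 70°  [△SVD]
2. ∠SFV = 31°  [D on ray FV]
3. ∠FVS = 70°  [D on ray VF]
4. ∠FSV = 79°  [△SVF]

∠FSV = 79°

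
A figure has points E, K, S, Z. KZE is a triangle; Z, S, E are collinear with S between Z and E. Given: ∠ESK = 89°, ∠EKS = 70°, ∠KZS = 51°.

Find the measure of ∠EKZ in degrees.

1. ∠KES = 21°  [△KSE]
2. ∠EZK = 51°  [S on ray ZE]
3. ∠KEZ = 21°  [S on ray EZ]
4. ∠EKZ = 108°  [△KZE]

∠EKZ = 108°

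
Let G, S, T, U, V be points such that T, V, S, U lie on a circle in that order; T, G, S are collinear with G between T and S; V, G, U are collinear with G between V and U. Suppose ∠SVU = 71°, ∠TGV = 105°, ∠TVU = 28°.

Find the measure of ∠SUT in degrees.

∠SUT = 81°

1. ∠STU = 71°  [same arc SU]
2. ∠TSU = 28°  [same arc TU]
3. ∠SUT = 81°  [△TSU]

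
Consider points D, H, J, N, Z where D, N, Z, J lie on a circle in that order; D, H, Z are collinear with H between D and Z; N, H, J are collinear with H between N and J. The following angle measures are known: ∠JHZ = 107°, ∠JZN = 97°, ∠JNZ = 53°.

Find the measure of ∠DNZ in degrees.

1. ∠DHN = 107°  [vertical angles at H]
2. ∠NJZ = 30°  [△NZJ]
3. ∠NHZ = 73°  [linear pair at H on DZ]
4. ∠NDZ = 30°  [same arc NZ]
5. ∠DZN = 54°  [△NHZ]
6. ∠DNZ = 96°  [△DNZ]

∠DNZ = 96°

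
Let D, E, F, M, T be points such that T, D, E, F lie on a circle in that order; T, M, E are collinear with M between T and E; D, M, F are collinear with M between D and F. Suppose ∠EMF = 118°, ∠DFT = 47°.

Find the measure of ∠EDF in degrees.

∠EDF = 71°

1. ∠DMT = 118°  [vertical angles at M]
2. ∠DET = 47°  [same arc TD]
3. ∠DME = 62°  [linear pair at M on TE]
4. ∠EDF = 71°  [△DME]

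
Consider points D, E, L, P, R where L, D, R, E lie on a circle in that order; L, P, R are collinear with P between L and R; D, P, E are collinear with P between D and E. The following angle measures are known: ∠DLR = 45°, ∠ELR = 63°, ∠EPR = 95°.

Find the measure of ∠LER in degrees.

∠LER = 77°

1. ∠DER = 45°  [same arc DR]
2. ∠ERL = 40°  [△RPE]
3. ∠LER = 77°  [△LRE]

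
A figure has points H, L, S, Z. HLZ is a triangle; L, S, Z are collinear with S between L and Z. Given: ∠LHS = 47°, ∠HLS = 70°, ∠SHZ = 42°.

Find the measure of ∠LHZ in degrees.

∠LHZ = 89°

1. ∠HSL = 63°  [△HLS]
2. ∠HLZ = 70°  [S on ray LZ]
3. ∠HSZ = 117°  [linear pair at S on LZ]
4. ∠HZS = 21°  [△HSZ]
5. ∠HZL = 21°  [S on ray ZL]
6. ∠LHZ = 89°  [△HLZ]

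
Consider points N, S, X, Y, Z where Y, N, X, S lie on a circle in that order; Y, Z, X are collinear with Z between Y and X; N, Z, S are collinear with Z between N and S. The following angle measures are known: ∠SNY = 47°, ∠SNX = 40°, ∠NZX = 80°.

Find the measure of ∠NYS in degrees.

1. ∠SYX = 40°  [same arc XS]
2. ∠SZY = 80°  [vertical angles at Z]
3. ∠NSY = 60°  [△YZS]
4. ∠NYS = 73°  [△YNS]

∠NYS = 73°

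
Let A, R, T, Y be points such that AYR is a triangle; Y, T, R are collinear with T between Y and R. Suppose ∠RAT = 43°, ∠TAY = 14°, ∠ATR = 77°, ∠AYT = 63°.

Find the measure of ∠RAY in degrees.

∠RAY = 57°

1. ∠ART = 60°  [△ATR]
2. ∠AYR = 63°  [T on ray YR]
3. ∠ARY = 60°  [T on ray RY]
4. ∠RAY = 57°  [△AYR]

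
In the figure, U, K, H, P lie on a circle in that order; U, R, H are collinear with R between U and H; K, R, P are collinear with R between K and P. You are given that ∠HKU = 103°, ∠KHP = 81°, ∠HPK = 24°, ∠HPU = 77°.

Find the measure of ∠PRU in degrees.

1. ∠HKP = 75°  [△KHP]
2. ∠HUK = 24°  [same arc KH]
3. ∠HUP = 75°  [same arc HP]
4. ∠KHU = 53°  [△UKH]
5. ∠KPU = 53°  [same arc UK]
6. ∠PRU = 52°  [△URP]

∠PRU = 52°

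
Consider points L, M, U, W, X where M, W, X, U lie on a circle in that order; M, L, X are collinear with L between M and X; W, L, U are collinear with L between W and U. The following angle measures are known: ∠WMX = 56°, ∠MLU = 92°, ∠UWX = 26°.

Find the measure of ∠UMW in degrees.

1. ∠WUX = 56°  [same arc WX]
2. ∠UXW = 98°  [△WXU]
3. ∠UMW = 82°  [cyclic MWXU, opposite ∠M+∠X]

∠UMW = 82°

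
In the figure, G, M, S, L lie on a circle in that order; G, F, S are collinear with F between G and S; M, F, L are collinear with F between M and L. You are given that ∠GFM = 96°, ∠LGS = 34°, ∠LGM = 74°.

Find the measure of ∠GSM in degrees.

1. ∠MFS = 84°  [linear pair at F on GS]
2. ∠LMS = 34°  [same arc SL]
3. ∠GSM = 62°  [△MFS]

∠GSM = 62°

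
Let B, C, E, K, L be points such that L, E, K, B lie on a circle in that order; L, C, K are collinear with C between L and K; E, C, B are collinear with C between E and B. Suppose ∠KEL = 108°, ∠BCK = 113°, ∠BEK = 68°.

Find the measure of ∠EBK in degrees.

1. ∠KBL = 72°  [cyclic LEKB, opposite ∠E+∠B]
2. ∠BLK = 68°  [same arc KB]
3. ∠BKL = 40°  [△LKB]
4. ∠EBK = 27°  [△KCB]

∠EBK = 27°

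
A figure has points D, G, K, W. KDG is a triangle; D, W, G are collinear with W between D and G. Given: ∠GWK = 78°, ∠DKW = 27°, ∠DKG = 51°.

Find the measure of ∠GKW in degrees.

1. ∠DWK = 102°  [linear pair at W on DG]
2. ∠KDW = 51°  [△KDW]
3. ∠GDK = 51°  [W on ray DG]
4. ∠DGK = 78°  [△KDG]
5. ∠KGW = 78°  [W on ray GD]
6. ∠GKW = 24°  [△KWG]

∠GKW = 24°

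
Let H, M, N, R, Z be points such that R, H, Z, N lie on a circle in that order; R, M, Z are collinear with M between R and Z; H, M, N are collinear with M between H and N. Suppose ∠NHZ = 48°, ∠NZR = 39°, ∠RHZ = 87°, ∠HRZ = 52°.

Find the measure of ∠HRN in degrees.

1. ∠NHR = 39°  [same arc RN]
2. ∠HZR = 41°  [△RHZ]
3. ∠HNR = 41°  [same arc RH]
4. ∠HRN = 100°  [△RHN]

∠HRN = 100°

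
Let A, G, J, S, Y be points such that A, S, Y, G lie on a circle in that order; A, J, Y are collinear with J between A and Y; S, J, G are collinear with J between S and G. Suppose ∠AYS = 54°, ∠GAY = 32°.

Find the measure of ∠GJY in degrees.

1. ∠AGS = 54°  [same arc AS]
2. ∠AJG = 94°  [△AJG]
3. ∠GJY = 86°  [linear pair at J on AY]

∠GJY = 86°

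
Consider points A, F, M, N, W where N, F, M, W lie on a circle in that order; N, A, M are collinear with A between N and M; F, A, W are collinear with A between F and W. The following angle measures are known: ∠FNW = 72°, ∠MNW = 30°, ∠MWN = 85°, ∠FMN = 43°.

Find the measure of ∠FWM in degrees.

∠FWM = 42°

1. ∠FMW = 108°  [cyclic NFMW, opposite ∠N+∠M]
2. ∠MFW = 30°  [same arc MW]
3. ∠FWM = 42°  [△FMW]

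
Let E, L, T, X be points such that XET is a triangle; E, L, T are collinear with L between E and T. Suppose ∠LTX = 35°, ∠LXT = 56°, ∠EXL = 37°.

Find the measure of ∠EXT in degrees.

∠EXT = 93°

1. ∠TLX = 89°  [△XLT]
2. ∠ETX = 35°  [L on ray TE]
3. ∠ELX = 91°  [linear pair at L on ET]
4. ∠LEX = 52°  [△XEL]
5. ∠TEX = 52°  [L on ray ET]
6. ∠EXT = 93°  [△XET]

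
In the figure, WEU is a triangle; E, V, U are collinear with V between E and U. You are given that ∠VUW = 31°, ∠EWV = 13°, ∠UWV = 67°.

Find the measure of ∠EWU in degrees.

∠EWU = 80°

1. ∠UVW = 82°  [△WVU]
2. ∠EUW = 31°  [V on ray UE]
3. ∠EVW = 98°  [linear pair at V on EU]
4. ∠VEW = 69°  [△WEV]
5. ∠UEW = 69°  [V on ray EU]
6. ∠EWU = 80°  [△WEU]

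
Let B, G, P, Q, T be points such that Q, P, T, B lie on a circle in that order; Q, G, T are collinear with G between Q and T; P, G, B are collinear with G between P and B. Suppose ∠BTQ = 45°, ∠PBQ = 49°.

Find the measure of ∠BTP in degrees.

∠BTP = 94°

1. ∠BPQ = 45°  [same arc QB]
2. ∠BQP = 86°  [△QPB]
3. ∠BTP = 94°  [cyclic QPTB, opposite ∠Q+∠T]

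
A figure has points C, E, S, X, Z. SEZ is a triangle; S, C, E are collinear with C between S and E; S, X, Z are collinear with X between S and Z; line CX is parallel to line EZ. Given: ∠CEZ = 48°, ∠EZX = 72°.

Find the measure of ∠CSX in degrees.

1. ∠SEZ = 48°  [C on ray ES]
2. ∠EZS = 72°  [X on ray ZS]
3. ∠ESZ = 60°  [△SEZ]
4. ∠CSX = 60°  [C on SE, X on SZ]

∠CSX = 60°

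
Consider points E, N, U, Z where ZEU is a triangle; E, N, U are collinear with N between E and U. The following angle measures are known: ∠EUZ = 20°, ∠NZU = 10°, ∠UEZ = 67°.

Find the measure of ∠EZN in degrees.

∠EZN = 83°

1. ∠NUZ = 20°  [N on ray UE]
2. ∠UNZ = 150°  [△ZNU]
3. ∠NEZ = 67°  [N on ray EU]
4. ∠ENZ = 30°  [linear pair at N on EU]
5. ∠EZN = 83°  [△ZEN]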